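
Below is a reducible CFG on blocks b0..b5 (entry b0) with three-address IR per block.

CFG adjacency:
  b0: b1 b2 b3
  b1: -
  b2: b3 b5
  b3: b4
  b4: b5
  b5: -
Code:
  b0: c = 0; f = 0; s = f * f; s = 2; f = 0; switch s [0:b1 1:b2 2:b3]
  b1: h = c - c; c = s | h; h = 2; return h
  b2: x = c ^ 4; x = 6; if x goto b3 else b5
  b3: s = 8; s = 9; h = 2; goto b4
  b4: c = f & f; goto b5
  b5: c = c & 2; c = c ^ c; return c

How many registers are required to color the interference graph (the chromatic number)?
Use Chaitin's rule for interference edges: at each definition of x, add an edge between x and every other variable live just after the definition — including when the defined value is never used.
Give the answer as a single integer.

Per-block:
  b0: def={c,f,s} ue=∅
  b1: def={c,h} ue={c,s}
  b2: def={x} ue={c}
  b3: def={h,s} ue=∅
  b4: def={c} ue={f}
  b5: def={c} ue={c}

Liveness:
  live b0: ∅→{c,f,s}
  live b1: {c,s}→∅
  live b2: {c,f}→{c,f}
  live b3: {f}→{f}
  live b4: {f}→{c}
  live b5: {c}→∅

Interference:
  c — {f,s,x}
  f — {c,h,s,x}
  h — {f,s}
  s — {c,f,h}
  x — {c,f}

Registers:
  clique {c,f,s} ⇒ need ≥ 3
  3-colouring: R0={f}  R1={c,h}  R2={s,x}
  χ = 3

Answer: 3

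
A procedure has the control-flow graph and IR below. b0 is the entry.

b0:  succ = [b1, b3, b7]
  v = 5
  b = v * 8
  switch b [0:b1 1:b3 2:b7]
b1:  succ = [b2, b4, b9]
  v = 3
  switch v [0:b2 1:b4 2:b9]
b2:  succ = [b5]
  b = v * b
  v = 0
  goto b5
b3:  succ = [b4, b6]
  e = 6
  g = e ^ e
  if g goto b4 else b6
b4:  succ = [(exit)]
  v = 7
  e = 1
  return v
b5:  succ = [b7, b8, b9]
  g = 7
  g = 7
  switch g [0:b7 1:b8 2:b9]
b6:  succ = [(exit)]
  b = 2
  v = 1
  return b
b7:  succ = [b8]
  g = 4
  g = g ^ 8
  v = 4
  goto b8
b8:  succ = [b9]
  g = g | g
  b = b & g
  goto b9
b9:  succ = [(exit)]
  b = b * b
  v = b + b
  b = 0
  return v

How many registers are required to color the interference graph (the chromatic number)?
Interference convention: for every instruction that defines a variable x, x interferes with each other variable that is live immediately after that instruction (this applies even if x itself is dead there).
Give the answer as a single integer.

Block summaries:
  b0: def={b,v} ue=∅
  b1: def={v} ue=∅
  b2: def={b,v} ue={b,v}
  b3: def={e,g} ue=∅
  b4: def={e,v} ue=∅
  b5: def={g} ue=∅
  b6: def={b,v} ue=∅
  b7: def={g,v} ue=∅
  b8: def={b,g} ue={b,g}
  b9: def={b,v} ue={b}

Backward fixpoint:
  b0: in=∅ out={b}
  b1: in={b} out={b,v}
  b2: in={b,v} out={b}
  b3: in=∅ out=∅
  b4: in=∅ out=∅
  b5: in={b} out={b,g}
  b6: in=∅ out=∅
  b7: in={b} out={b,g}
  b8: in={b,g} out={b}
  b9: in={b} out=∅

Interference:
  b↔{g,v}
  e↔{v}
  g↔{b,v}
  v↔{b,e,g}

Colouring:
  lower bound: {b,g,v} mutually conflict ⇒ χ ≥ 3
  assign b→r1 e→r1 g→r2 v→r0 — no edge inside a register ⇒ χ ≤ 3
  χ = 3

Answer: 3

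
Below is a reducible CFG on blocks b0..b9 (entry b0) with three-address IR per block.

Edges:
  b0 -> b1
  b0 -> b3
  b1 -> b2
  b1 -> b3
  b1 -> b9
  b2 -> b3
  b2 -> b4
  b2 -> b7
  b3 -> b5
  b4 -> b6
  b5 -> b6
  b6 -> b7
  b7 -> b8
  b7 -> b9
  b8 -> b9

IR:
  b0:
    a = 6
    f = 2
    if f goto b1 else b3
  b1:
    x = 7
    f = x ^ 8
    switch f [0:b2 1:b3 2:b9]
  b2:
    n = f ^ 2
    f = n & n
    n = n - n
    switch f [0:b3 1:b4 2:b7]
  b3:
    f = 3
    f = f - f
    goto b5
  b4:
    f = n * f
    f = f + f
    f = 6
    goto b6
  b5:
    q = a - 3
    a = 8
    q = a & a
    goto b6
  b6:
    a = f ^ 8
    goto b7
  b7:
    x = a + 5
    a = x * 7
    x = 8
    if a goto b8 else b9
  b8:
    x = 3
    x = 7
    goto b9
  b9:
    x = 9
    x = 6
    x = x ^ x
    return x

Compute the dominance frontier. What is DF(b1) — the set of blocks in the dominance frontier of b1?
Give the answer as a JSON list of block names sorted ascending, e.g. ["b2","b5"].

idom tree: b1←b0 b2←b1 b3←b0 b4←b2 b5←b3 b6←b0 b7←b0 b8←b7 b9←b0
Dom∩ at merges:
  b3: preds {b0,b1,b2}: {b0} ∩ {b0,b1} ∩ {b0,b1,b2} = {b0}; idom=b0
  b6: preds {b4,b5}: {b0,b1,b2,b4} ∩ {b0,b3,b5} = {b0}; idom=b0
  b7: preds {b2,b6}: {b0,b1,b2} ∩ {b0,b6} = {b0}; idom=b0
  b9: preds {b1,b7,b8}: {b0,b1} ∩ {b0,b7} ∩ {b0,b7,b8} = {b0}; idom=b0

Frontier:
  b3←b0: walk · to b0
  b3←b1: walk b1 to b0
  b3←b2: walk b2→b1 to b0
  b6←b4: walk b4→b2→b1 to b0
  b6←b5: walk b5→b3 to b0
  b7←b2: walk b2→b1 to b0
  b7←b6: walk b6 to b0
  b9←b1: walk b1 to b0
  b9←b7: walk b7 to b0
  b9←b8: walk b8→b7 to b0
  DF(b0)=∅
  DF(b1)={b3,b6,b7,b9}
  DF(b2)={b3,b6,b7}
  DF(b3)={b6}
  DF(b4)={b6}
  DF(b5)={b6}
  DF(b6)={b7}
  DF(b7)={b9}
  DF(b8)={b9}
  DF(b9)=∅

DF(b1) = ["b3", "b6", "b7", "b9"]

Answer: ["b3", "b6", "b7", "b9"]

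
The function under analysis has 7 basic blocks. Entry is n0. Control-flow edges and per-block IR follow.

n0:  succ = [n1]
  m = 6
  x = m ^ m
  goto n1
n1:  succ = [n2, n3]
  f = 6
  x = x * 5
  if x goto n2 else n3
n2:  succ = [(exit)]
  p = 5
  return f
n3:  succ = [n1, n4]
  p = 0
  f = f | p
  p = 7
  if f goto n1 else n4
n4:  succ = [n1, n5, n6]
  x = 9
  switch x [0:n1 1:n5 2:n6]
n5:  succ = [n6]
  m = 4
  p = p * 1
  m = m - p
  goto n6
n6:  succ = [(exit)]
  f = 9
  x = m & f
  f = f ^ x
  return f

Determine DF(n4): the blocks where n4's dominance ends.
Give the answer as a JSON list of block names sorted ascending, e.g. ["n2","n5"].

idom tree: n1←n0 n2←n1 n3←n1 n4←n3 n5←n4 n6←n4
Dom at joins:
  n1: preds {n0,n3,n4}: {n0} ∩ {n0,n1,n3} ∩ {n0,n1,n3,n4} = {n0}; idom=n0
  n6: preds {n4,n5}: {n0,n1,n3,n4} ∩ {n0,n1,n3,n4,n5} = {n0,n1,n3,n4}; idom=n4

Frontier:
  join n1 pred n0: · stop@n0
  join n1 pred n3: n3→n1 stop@n0
  join n1 pred n4: n4→n3→n1 stop@n0
  join n6 pred n4: · stop@n4
  join n6 pred n5: n5 stop@n4
  n0 → ∅
  n1 → {n1}
  n2 → ∅
  n3 → {n1}
  n4 → {n1}
  n5 → {n6}
  n6 → ∅

DF(n4) = ["n1"]

Answer: ["n1"]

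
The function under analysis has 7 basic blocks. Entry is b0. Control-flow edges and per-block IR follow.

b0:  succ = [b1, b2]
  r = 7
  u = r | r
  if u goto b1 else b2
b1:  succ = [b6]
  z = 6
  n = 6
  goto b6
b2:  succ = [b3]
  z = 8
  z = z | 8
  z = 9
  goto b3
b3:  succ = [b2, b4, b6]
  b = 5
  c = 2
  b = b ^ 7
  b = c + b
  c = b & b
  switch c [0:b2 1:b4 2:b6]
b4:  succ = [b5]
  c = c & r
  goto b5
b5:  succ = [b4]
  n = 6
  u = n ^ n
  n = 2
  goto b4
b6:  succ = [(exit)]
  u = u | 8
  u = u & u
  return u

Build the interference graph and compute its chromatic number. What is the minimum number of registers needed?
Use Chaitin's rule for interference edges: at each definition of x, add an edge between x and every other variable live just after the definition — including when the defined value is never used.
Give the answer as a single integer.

def/use:
  b0: def={r,u} ue=∅
  b1: def={n,z} ue=∅
  b2: def={z} ue=∅
  b3: def={b,c} ue=∅
  b4: def={c} ue={c,r}
  b5: def={n,u} ue=∅
  b6: def={u} ue={u}

Live sets:
  live b0: ∅→{r,u}
  live b1: {u}→{u}
  live b2: {r,u}→{r,u}
  live b3: {r,u}→{c,r,u}
  live b4: {c,r}→{c,r}
  live b5: {c,r}→{c,r}
  live b6: {u}→∅

Interfere edges:
  b: {c,r,u}
  c: {b,n,r,u}
  n: {c,r,u}
  r: {b,c,n,u,z}
  u: {b,c,n,r,z}
  z: {r,u}

Chromatic number:
  lower bound: {b,c,r,u} mutually conflict ⇒ χ ≥ 4
  assign b→c3 c→c2 n→c3 r→c0 u→c1 z→c2 — no edge inside a register ⇒ χ ≤ 4
  χ = 4

Answer: 4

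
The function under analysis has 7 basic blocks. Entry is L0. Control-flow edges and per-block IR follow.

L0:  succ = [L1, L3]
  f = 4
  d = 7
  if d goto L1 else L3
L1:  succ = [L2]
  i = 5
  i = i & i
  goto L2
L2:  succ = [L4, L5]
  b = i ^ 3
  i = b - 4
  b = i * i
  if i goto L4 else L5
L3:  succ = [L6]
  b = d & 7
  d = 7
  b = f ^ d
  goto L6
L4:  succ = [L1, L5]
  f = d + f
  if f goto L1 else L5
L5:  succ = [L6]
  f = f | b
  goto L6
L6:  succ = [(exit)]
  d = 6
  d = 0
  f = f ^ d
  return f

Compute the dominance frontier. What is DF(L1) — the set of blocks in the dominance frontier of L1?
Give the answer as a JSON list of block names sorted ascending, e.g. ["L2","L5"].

Answer: ["L1", "L6"]

Derivation:
idom tree: L1←L0 L2←L1 L3←L0 L4←L2 L5←L2 L6←L0
Dom∩ at merges:
  L1: preds {L0,L4}: {L0} ∩ {L0,L1,L2,L4} = {L0}; idom=L0
  L5: preds {L2,L4}: {L0,L1,L2} ∩ {L0,L1,L2,L4} = {L0,L1,L2}; idom=L2
  L6: preds {L3,L5}: {L0,L3} ∩ {L0,L1,L2,L5} = {L0}; idom=L0

Frontier:
  L1←L0: walk · to L0
  L1←L4: walk L4→L2→L1 to L0
  L5←L2: walk · to L2
  L5←L4: walk L4 to L2
  L6←L3: walk L3 to L0
  L6←L5: walk L5→L2→L1 to L0
  L0 → ∅
  L1 → {L1,L6}
  L2 → {L1,L6}
  L3 → {L6}
  L4 → {L1,L5}
  L5 → {L6}
  L6 → ∅

DF(L1) = ["L1", "L6"]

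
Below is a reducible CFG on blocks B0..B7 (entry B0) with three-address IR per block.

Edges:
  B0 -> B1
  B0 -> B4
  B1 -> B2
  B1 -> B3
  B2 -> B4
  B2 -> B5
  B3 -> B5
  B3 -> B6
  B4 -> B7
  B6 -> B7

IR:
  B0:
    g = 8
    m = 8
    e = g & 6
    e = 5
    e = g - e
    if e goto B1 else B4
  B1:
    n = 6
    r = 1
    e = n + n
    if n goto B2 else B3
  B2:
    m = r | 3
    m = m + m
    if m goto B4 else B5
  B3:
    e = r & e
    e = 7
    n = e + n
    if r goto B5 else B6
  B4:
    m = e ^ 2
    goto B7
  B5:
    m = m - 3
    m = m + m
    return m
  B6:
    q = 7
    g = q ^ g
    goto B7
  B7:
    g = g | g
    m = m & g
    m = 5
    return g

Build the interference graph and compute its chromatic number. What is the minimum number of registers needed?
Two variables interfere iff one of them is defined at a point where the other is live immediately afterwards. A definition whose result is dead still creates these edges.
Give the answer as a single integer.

Answer: 5

Derivation:
Block summaries:
  B0: {e,g,m} / ∅
  B1: {e,n,r} / ∅
  B2: {m} / {r}
  B3: {e,n} / {e,n,r}
  B4: {m} / {e}
  B5: {m} / {m}
  B6: {g,q} / {g}
  B7: {g,m} / {g,m}

Backward fixpoint:
  live B0: ∅→{e,g,m}
  live B1: {g,m}→{e,g,m,n,r}
  live B2: {e,g,r}→{e,g,m}
  live B3: {e,g,m,n,r}→{g,m}
  live B4: {e,g}→{g,m}
  live B5: {m}→∅
  live B6: {g,m}→{g,m}
  live B7: {g,m}→∅

Conflict graph:
  e — {g,m,n,r}
  g — {e,m,n,q,r}
  m — {e,g,n,q,r}
  n — {e,g,m,r}
  q — {g,m}
  r — {e,g,m,n}

Colouring:
  clique {e,g,m,n,r} ⇒ need ≥ 5
  5-colouring: r0={g}  r1={m}  r2={e,q}  r3={n}  r4={r}
  χ = 5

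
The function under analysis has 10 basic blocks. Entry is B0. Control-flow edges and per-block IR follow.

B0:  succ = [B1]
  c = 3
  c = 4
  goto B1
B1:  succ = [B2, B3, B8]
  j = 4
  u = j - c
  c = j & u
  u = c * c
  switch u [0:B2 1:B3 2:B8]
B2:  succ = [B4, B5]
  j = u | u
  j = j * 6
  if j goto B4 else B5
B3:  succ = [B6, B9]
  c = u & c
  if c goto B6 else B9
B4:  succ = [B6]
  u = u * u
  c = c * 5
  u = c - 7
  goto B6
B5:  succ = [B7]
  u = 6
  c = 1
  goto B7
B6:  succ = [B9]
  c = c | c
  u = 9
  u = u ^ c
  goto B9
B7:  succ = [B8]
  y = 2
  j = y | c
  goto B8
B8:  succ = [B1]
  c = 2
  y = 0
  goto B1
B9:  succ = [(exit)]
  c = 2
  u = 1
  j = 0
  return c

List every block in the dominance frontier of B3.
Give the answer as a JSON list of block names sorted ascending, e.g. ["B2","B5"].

Answer: ["B6", "B9"]

Analysis:
idom tree: B1←B0 B2←B1 B3←B1 B4←B2 B5←B2 B6←B1 B7←B5 B8←B1 B9←B1
Dom at joins:
  B1: preds {B0,B8}: {B0} ∩ {B0,B1,B8} = {B0}; idom=B0
  B6: preds {B3,B4}: {B0,B1,B3} ∩ {B0,B1,B2,B4} = {B0,B1}; idom=B1
  B8: preds {B1,B7}: {B0,B1} ∩ {B0,B1,B2,B5,B7} = {B0,B1}; idom=B1
  B9: preds {B3,B6}: {B0,B1,B3} ∩ {B0,B1,B6} = {B0,B1}; idom=B1

DF derivation:
  join B1 pred B0: · stop@B0
  join B1 pred B8: B8→B1 stop@B0
  join B6 pred B3: B3 stop@B1
  join B6 pred B4: B4→B2 stop@B1
  join B8 pred B1: · stop@B1
  join B8 pred B7: B7→B5→B2 stop@B1
  join B9 pred B3: B3 stop@B1
  join B9 pred B6: B6 stop@B1
  B0: DF=∅
  B1: DF={B1}
  B2: DF={B6,B8}
  B3: DF={B6,B9}
  B4: DF={B6}
  B5: DF={B8}
  B6: DF={B9}
  B7: DF={B8}
  B8: DF={B1}
  B9: DF=∅

DF(B3) = ["B6", "B9"]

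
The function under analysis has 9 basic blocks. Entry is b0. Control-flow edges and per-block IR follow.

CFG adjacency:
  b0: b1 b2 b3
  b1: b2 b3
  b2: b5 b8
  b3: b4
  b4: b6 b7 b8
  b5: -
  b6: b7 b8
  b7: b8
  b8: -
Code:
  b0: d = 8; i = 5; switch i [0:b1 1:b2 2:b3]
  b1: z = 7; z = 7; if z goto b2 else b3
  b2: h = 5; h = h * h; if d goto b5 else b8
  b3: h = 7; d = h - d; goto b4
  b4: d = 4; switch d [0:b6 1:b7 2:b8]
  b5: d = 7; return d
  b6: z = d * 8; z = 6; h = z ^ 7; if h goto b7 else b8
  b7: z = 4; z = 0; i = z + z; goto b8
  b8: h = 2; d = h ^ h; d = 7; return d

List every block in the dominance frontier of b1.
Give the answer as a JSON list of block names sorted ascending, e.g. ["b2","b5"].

Answer: ["b2", "b3"]

Working:
idom tree: b1←b0 b2←b0 b3←b0 b4←b3 b5←b2 b6←b4 b7←b4 b8←b0
Dom at joins:
  b2: preds {b0,b1}: {b0} ∩ {b0,b1} = {b0}; idom=b0
  b3: preds {b0,b1}: {b0} ∩ {b0,b1} = {b0}; idom=b0
  b7: preds {b4,b6}: {b0,b3,b4} ∩ {b0,b3,b4,b6} = {b0,b3,b4}; idom=b4
  b8: preds {b2,b4,b6,b7}: {b0,b2} ∩ {b0,b3,b4} ∩ {b0,b3,b4,b6} ∩ {b0,b3,b4,b7} = {b0}; idom=b0

Frontier:
  join b2 pred b0: · stop@b0
  join b2 pred b1: b1 stop@b0
  join b3 pred b0: · stop@b0
  join b3 pred b1: b1 stop@b0
  join b7 pred b4: · stop@b4
  join b7 pred b6: b6 stop@b4
  join b8 pred b2: b2 stop@b0
  join b8 pred b4: b4→b3 stop@b0
  join b8 pred b6: b6→b4→b3 stop@b0
  join b8 pred b7: b7→b4→b3 stop@b0
  b0 → ∅
  b1 → {b2,b3}
  b2 → {b8}
  b3 → {b8}
  b4 → {b8}
  b5 → ∅
  b6 → {b7,b8}
  b7 → {b8}
  b8 → ∅

DF(b1) = ["b2", "b3"]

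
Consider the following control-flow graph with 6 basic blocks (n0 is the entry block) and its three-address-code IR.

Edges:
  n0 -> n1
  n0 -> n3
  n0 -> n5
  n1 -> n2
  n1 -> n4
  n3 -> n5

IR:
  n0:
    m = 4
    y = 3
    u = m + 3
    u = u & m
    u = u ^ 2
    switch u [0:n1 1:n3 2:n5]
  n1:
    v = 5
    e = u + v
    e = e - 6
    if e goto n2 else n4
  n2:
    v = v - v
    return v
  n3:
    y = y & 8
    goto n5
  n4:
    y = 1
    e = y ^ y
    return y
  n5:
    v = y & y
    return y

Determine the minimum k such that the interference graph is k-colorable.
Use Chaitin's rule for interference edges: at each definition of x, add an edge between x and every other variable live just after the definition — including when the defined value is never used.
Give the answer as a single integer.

Per-block:
  n0 def {m,u,y} use ∅
  n1 def {e,v} use {u}
  n2 def {v} use {v}
  n3 def {y} use {y}
  n4 def {e,y} use ∅
  n5 def {v} use {y}

Backward fixpoint:
  live n0: ∅→{u,y}
  live n1: {u}→{v}
  live n2: {v}→∅
  live n3: {y}→{y}
  live n4: ∅→∅
  live n5: {y}→∅

Interference:
  e: {v,y}
  m: {u,y}
  u: {m,v,y}
  v: {e,u,y}
  y: {e,m,u,v}

Colouring:
  clique {e,v,y} ⇒ need ≥ 3
  3-colouring: R0={y}  R1={e,u}  R2={m,v}
  χ = 3

Answer: 3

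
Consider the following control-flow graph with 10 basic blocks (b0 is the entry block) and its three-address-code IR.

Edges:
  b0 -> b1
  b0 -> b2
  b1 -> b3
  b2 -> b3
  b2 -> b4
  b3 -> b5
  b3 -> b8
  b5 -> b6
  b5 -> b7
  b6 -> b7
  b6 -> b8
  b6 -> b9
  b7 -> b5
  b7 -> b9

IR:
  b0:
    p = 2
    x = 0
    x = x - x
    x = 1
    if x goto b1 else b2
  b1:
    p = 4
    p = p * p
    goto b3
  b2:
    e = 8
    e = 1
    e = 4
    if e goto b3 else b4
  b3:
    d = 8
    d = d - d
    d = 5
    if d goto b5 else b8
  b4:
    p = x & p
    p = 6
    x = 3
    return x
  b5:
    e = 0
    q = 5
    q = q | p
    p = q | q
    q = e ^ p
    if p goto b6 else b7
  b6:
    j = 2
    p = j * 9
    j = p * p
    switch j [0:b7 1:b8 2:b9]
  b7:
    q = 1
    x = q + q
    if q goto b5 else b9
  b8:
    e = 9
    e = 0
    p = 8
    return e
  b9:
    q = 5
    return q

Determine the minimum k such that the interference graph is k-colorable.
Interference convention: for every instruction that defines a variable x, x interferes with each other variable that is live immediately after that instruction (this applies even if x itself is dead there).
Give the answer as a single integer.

def/use:
  b0: def={p,x} ue=∅
  b1: def={p} ue=∅
  b2: def={e} ue=∅
  b3: def={d} ue=∅
  b4: def={p,x} ue={p,x}
  b5: def={e,p,q} ue={p}
  b6: def={j,p} ue=∅
  b7: def={q,x} ue=∅
  b8: def={e,p} ue=∅
  b9: def={q} ue=∅

Liveness:
  b0 li=∅ lo={p,x}
  b1 li=∅ lo={p}
  b2 li={p,x} lo={p,x}
  b3 li={p} lo={p}
  b4 li={p,x} lo=∅
  b5 li={p} lo={p}
  b6 li=∅ lo={p}
  b7 li={p} lo={p}
  b8 li=∅ lo=∅
  b9 li=∅ lo=∅

Conflict graph:
  d — {p}
  e — {p,q,x}
  j — {p}
  p — {d,e,j,q,x}
  q — {e,p,x}
  x — {e,p,q}

Colouring:
  lower bound: {e,p,q,x} mutually conflict ⇒ χ ≥ 4
  assign d→R1 e→R1 j→R1 p→R0 q→R2 x→R3 — no edge inside a register ⇒ χ ≤ 4
  χ = 4

Answer: 4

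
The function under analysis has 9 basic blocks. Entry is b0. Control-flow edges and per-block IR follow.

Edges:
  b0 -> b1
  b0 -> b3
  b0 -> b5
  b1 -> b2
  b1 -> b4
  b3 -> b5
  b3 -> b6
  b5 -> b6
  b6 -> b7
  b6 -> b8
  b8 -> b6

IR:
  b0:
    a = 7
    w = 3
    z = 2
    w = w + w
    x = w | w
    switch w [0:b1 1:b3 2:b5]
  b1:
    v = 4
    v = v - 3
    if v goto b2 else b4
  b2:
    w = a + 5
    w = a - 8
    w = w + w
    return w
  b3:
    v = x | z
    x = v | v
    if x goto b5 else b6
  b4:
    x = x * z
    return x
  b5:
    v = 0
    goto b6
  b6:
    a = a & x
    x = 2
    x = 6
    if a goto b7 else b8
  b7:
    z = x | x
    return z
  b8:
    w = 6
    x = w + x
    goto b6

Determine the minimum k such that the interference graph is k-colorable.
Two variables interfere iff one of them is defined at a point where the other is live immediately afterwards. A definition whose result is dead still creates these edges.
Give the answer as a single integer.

Block summaries:
  b0 def {a,w,x,z} use ∅
  b1 def {v} use ∅
  b2 def {w} use {a}
  b3 def {v,x} use {x,z}
  b4 def {x} use {x,z}
  b5 def {v} use ∅
  b6 def {a,x} use {a,x}
  b7 def {z} use {x}
  b8 def {w,x} use {x}

Liveness:
  live b0: ∅→{a,x,z}
  live b1: {a,x,z}→{a,x,z}
  live b2: {a}→∅
  live b3: {a,x,z}→{a,x}
  live b4: {x,z}→∅
  live b5: {a,x}→{a,x}
  live b6: {a,x}→{a,x}
  live b7: {x}→∅
  live b8: {a,x}→{a,x}

Conflict graph:
  a — {v,w,x,z}
  v — {a,x,z}
  w — {a,x,z}
  x — {a,v,w,z}
  z — {a,v,w,x}

Chromatic number:
  {a,v,x,z} pairwise interfere (4-clique) ⇒ χ ≥ 4
  4-colouring: c0={a}  c1={x}  c2={z}  c3={v,w}
  χ = 4

Answer: 4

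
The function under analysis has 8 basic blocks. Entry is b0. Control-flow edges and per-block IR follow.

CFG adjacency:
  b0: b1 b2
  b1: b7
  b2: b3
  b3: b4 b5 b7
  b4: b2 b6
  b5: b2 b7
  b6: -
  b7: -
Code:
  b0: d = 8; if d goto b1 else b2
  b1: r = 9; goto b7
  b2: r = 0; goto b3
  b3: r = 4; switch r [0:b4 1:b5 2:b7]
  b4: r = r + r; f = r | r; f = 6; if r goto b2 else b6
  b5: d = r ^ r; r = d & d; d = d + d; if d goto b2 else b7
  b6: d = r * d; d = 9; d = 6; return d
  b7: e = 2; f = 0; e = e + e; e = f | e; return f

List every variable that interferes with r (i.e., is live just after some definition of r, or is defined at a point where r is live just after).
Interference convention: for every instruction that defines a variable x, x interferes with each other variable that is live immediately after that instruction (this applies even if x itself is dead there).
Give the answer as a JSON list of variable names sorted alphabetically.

Per-block:
  b0 def {d} use ∅
  b1 def {r} use ∅
  b2 def {r} use ∅
  b3 def {r} use ∅
  b4 def {f,r} use {r}
  b5 def {d,r} use {r}
  b6 def {d} use {d,r}
  b7 def {e,f} use ∅

Liveness:
  b0: in=∅ out={d}
  b1: in=∅ out=∅
  b2: in={d} out={d}
  b3: in={d} out={d,r}
  b4: in={d,r} out={d,r}
  b5: in={r} out={d}
  b6: in={d,r} out=∅
  b7: in=∅ out=∅

Conflict graph:
  d↔{f,r}
  e↔{f}
  f↔{d,e,r}
  r↔{d,f}

N(r) = ["d", "f"]

Answer: ["d", "f"]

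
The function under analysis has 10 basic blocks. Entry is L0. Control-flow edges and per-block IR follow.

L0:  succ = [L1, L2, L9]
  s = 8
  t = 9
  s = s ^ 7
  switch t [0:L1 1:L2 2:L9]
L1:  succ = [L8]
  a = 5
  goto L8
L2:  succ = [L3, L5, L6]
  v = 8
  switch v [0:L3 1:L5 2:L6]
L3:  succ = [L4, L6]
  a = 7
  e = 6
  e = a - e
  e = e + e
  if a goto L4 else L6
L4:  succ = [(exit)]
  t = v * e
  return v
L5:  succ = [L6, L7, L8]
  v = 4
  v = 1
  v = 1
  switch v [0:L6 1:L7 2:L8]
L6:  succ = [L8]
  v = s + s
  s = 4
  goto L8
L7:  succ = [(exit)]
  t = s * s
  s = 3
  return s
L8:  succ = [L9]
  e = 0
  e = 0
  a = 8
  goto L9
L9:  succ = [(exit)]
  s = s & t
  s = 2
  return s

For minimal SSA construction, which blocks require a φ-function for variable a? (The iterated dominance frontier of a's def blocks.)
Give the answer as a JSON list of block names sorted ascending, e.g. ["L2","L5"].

Answer: ["L6", "L8", "L9"]

Derivation:
idom tree: L1←L0 L2←L0 L3←L2 L4←L3 L5←L2 L6←L2 L7←L5 L8←L0 L9←L0
Dom at joins:
  L6: preds {L2,L3,L5}: {L0,L2} ∩ {L0,L2,L3} ∩ {L0,L2,L5} = {L0,L2}; idom=L2
  L8: preds {L1,L5,L6}: {L0,L1} ∩ {L0,L2,L5} ∩ {L0,L2,L6} = {L0}; idom=L0
  L9: preds {L0,L8}: {L0} ∩ {L0,L8} = {L0}; idom=L0

Frontier:
  join L6 pred L2: · stop@L2
  join L6 pred L3: L3 stop@L2
  join L6 pred L5: L5 stop@L2
  join L8 pred L1: L1 stop@L0
  join L8 pred L5: L5→L2 stop@L0
  join L8 pred L6: L6→L2 stop@L0
  join L9 pred L0: · stop@L0
  join L9 pred L8: L8 stop@L0
  DF(L0)=∅
  DF(L1)={L8}
  DF(L2)={L8}
  DF(L3)={L6}
  DF(L4)=∅
  DF(L5)={L6,L8}
  DF(L6)={L8}
  DF(L7)=∅
  DF(L8)={L9}
  DF(L9)=∅

φ for a: defs {L1,L3,L8}
  DF⁺ = {L6,L8,L9}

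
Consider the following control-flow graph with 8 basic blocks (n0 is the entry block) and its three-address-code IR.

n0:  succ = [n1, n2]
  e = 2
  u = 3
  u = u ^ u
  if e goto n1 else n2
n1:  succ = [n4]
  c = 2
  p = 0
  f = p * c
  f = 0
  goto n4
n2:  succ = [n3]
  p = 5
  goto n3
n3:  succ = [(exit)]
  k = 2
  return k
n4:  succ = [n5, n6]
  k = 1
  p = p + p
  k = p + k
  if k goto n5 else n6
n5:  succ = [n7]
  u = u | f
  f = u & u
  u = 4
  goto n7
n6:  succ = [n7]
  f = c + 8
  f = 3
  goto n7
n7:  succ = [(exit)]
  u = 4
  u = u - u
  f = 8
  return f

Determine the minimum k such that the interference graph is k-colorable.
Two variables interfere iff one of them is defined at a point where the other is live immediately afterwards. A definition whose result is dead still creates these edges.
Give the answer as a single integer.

Per-block:
  n0: def={e,u} ue=∅
  n1: def={c,f,p} ue=∅
  n2: def={p} ue=∅
  n3: def={k} ue=∅
  n4: def={k,p} ue={p}
  n5: def={f,u} ue={f,u}
  n6: def={f} ue={c}
  n7: def={f,u} ue=∅

Liveness:
  n0 li=∅ lo={u}
  n1 li={u} lo={c,f,p,u}
  n2 li=∅ lo=∅
  n3 li=∅ lo=∅
  n4 li={c,f,p,u} lo={c,f,u}
  n5 li={f,u} lo=∅
  n6 li={c} lo=∅
  n7 li=∅ lo=∅

Interfere edges:
  c: {f,k,p,u}
  e: {u}
  f: {c,k,p,u}
  k: {c,f,p,u}
  p: {c,f,k,u}
  u: {c,e,f,k,p}

Colouring:
  lower bound: {c,f,k,p,u} mutually conflict ⇒ χ ≥ 5
  5-colouring: r0={u}  r1={c,e}  r2={f}  r3={k}  r4={p}
  χ = 5

Answer: 5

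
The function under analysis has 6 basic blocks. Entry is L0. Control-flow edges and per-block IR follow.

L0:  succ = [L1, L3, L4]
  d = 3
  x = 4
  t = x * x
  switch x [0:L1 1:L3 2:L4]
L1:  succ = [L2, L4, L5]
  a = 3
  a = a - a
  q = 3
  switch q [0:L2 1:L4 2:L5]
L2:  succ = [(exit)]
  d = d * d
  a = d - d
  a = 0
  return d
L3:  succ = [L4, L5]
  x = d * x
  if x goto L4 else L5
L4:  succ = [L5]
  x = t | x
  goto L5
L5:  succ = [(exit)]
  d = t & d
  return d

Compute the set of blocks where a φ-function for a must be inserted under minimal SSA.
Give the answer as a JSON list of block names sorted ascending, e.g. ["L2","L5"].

Answer: ["L4", "L5"]

Working:
idom tree: L1←L0 L2←L1 L3←L0 L4←L0 L5←L0
Dom at joins:
  L4: preds {L0,L1,L3}: {L0} ∩ {L0,L1} ∩ {L0,L3} = {L0}; idom=L0
  L5: preds {L1,L3,L4}: {L0,L1} ∩ {L0,L3} ∩ {L0,L4} = {L0}; idom=L0

DF walk-up:
  join L4 pred L0: · stop@L0
  join L4 pred L1: L1 stop@L0
  join L4 pred L3: L3 stop@L0
  join L5 pred L1: L1 stop@L0
  join L5 pred L3: L3 stop@L0
  join L5 pred L4: L4 stop@L0
  DF(L0)=∅
  DF(L1)={L4,L5}
  DF(L2)=∅
  DF(L3)={L4,L5}
  DF(L4)={L5}
  DF(L5)=∅

φ for a: defs {L1,L2}
  DF⁺ = {L4,L5}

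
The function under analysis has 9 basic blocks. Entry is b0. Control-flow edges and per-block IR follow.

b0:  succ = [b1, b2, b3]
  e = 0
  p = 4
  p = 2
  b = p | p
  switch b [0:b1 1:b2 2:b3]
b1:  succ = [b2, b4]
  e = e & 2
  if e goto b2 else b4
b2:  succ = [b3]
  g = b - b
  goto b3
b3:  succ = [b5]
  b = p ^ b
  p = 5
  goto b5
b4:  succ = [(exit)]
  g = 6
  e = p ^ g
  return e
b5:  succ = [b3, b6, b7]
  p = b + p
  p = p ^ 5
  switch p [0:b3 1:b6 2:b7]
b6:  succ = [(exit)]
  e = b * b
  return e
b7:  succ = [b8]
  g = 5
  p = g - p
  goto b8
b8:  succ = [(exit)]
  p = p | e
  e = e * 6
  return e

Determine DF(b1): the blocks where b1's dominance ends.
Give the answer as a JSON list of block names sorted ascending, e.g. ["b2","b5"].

idom tree: b1←b0 b2←b0 b3←b0 b4←b1 b5←b3 b6←b5 b7←b5 b8←b7
Join-block Dom:
  b2: preds {b0,b1}: {b0} ∩ {b0,b1} = {b0}; idom=b0
  b3: preds {b0,b2,b5}: {b0} ∩ {b0,b2} ∩ {b0,b3,b5} = {b0}; idom=b0

DF derivation:
  b2←b0: walk · to b0
  b2←b1: walk b1 to b0
  b3←b0: walk · to b0
  b3←b2: walk b2 to b0
  b3←b5: walk b5→b3 to b0
  b0: DF=∅
  b1: DF={b2}
  b2: DF={b3}
  b3: DF={b3}
  b4: DF=∅
  b5: DF={b3}
  b6: DF=∅
  b7: DF=∅
  b8: DF=∅

DF(b1) = ["b2"]

Answer: ["b2"]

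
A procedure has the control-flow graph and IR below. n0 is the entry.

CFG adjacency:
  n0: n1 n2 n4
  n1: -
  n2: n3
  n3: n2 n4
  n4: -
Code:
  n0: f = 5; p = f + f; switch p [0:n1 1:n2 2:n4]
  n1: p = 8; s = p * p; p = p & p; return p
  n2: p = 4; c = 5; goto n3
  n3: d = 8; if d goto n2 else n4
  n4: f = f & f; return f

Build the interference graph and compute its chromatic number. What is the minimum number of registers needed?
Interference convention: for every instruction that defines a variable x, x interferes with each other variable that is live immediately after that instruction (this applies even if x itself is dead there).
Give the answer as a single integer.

Block summaries:
  n0: def={f,p} ue=∅
  n1: def={p,s} ue=∅
  n2: def={c,p} ue=∅
  n3: def={d} ue=∅
  n4: def={f} ue={f}

Liveness:
  live n0: ∅→{f}
  live n1: ∅→∅
  live n2: {f}→{f}
  live n3: {f}→{f}
  live n4: {f}→∅

Conflict graph:
  c↔{f}
  d↔{f}
  f↔{c,d,p}
  p↔{f,s}
  s↔{p}

Registers:
  clique {c,f} ⇒ need ≥ 2
  assign c→r1 d→r1 f→r0 p→r1 s→r0 — no edge inside a register ⇒ χ ≤ 2
  χ = 2

Answer: 2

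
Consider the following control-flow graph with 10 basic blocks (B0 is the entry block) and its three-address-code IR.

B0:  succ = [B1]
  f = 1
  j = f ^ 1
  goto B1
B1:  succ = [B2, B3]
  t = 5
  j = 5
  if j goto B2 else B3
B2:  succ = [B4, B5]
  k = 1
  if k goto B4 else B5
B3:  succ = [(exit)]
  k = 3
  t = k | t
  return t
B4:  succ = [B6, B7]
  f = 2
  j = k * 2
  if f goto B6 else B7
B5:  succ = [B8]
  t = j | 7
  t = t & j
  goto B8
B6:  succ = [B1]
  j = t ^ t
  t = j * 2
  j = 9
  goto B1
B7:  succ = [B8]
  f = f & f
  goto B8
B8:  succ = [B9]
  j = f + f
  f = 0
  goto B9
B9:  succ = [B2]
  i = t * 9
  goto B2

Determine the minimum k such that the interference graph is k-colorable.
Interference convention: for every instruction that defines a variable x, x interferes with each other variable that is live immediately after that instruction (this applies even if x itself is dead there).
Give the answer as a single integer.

def/use:
  B0 def {f,j} use ∅
  B1 def {j,t} use ∅
  B2 def {k} use ∅
  B3 def {k,t} use {t}
  B4 def {f,j} use {k}
  B5 def {t} use {j}
  B6 def {j,t} use {t}
  B7 def {f} use {f}
  B8 def {f,j} use {f}
  B9 def {i} use {t}

Live sets:
  B0: in=∅ out={f}
  B1: in={f} out={f,j,t}
  B2: in={f,j,t} out={f,j,k,t}
  B3: in={t} out=∅
  B4: in={k,t} out={f,t}
  B5: in={f,j} out={f,t}
  B6: in={f,t} out={f}
  B7: in={f,t} out={f,t}
  B8: in={f,t} out={f,j,t}
  B9: in={f,j,t} out={f,j,t}

Interfere edges:
  f↔{i,j,k,t}
  i↔{f,j,t}
  j↔{f,i,k,t}
  k↔{f,j,t}
  t↔{f,i,j,k}

Chromatic number:
  clique {f,i,j,t} ⇒ need ≥ 4
  4-colouring: r0={f}  r1={j}  r2={t}  r3={i,k}
  χ = 4

Answer: 4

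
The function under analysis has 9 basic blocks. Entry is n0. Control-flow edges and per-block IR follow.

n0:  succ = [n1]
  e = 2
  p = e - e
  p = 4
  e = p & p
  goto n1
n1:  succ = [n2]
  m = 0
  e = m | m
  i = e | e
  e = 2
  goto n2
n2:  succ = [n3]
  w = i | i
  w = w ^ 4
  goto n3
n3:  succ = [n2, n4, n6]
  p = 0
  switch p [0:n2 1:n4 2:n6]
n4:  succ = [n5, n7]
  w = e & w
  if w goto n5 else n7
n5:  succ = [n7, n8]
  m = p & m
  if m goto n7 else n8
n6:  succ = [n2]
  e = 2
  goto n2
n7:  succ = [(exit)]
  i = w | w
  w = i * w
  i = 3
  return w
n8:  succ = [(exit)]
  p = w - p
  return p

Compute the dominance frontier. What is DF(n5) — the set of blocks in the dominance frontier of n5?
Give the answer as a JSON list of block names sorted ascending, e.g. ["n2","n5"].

idom tree: n1←n0 n2←n1 n3←n2 n4←n3 n5←n4 n6←n3 n7←n4 n8←n5
Join-block Dom:
  n2: preds {n1,n3,n6}: {n0,n1} ∩ {n0,n1,n2,n3} ∩ {n0,n1,n2,n3,n6} = {n0,n1}; idom=n1
  n7: preds {n4,n5}: {n0,n1,n2,n3,n4} ∩ {n0,n1,n2,n3,n4,n5} = {n0,n1,n2,n3,n4}; idom=n4

Frontier:
  n2←n1: walk · to n1
  n2←n3: walk n3→n2 to n1
  n2←n6: walk n6→n3→n2 to n1
  n7←n4: walk · to n4
  n7←n5: walk n5 to n4
  DF(n0)=∅
  DF(n1)=∅
  DF(n2)={n2}
  DF(n3)={n2}
  DF(n4)=∅
  DF(n5)={n7}
  DF(n6)={n2}
  DF(n7)=∅
  DF(n8)=∅

DF(n5) = ["n7"]

Answer: ["n7"]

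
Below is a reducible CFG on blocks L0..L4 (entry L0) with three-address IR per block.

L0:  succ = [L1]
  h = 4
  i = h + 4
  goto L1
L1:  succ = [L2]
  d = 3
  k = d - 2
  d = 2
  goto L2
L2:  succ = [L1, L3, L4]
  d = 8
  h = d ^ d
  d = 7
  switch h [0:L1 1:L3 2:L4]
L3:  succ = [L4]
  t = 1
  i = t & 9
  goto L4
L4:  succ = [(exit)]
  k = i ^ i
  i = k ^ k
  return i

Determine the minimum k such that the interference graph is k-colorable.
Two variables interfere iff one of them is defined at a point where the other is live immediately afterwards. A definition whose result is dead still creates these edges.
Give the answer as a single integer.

def/use:
  L0: {h,i} / ∅
  L1: {d,k} / ∅
  L2: {d,h} / ∅
  L3: {i,t} / ∅
  L4: {i,k} / {i}

Liveness:
  L0 li=∅ lo={i}
  L1 li={i} lo={i}
  L2 li={i} lo={i}
  L3 li=∅ lo={i}
  L4 li={i} lo=∅

Interference:
  d — {h,i}
  h — {d,i}
  i — {d,h,k}
  k — {i}
  t — ∅

Colouring:
  {d,h,i} pairwise interfere (3-clique) ⇒ χ ≥ 3
  3-colouring: R0={i,t}  R1={d,k}  R2={h}
  χ = 3

Answer: 3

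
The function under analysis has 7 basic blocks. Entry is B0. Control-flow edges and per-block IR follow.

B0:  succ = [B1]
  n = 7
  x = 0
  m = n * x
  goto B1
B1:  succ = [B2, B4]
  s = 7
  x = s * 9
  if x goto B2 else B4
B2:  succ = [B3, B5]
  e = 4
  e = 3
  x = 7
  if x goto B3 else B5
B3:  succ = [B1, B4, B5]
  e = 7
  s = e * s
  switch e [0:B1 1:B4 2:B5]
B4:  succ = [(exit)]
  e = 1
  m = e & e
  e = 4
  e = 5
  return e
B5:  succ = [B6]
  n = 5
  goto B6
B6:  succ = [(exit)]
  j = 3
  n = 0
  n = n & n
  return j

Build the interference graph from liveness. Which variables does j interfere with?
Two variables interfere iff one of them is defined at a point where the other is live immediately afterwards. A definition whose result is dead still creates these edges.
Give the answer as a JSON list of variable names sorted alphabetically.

Block summaries:
  B0 def {m,n,x} use ∅
  B1 def {s,x} use ∅
  B2 def {e,x} use ∅
  B3 def {e,s} use {s}
  B4 def {e,m} use ∅
  B5 def {n} use ∅
  B6 def {j,n} use ∅

Liveness:
  B0 li=∅ lo=∅
  B1 li=∅ lo={s}
  B2 li={s} lo={s}
  B3 li={s} lo=∅
  B4 li=∅ lo=∅
  B5 li=∅ lo=∅
  B6 li=∅ lo=∅

Interfere edges:
  e↔{s}
  j↔{n}
  m↔∅
  n↔{j,x}
  s↔{e,x}
  x↔{n,s}

N(j) = ["n"]

Answer: ["n"]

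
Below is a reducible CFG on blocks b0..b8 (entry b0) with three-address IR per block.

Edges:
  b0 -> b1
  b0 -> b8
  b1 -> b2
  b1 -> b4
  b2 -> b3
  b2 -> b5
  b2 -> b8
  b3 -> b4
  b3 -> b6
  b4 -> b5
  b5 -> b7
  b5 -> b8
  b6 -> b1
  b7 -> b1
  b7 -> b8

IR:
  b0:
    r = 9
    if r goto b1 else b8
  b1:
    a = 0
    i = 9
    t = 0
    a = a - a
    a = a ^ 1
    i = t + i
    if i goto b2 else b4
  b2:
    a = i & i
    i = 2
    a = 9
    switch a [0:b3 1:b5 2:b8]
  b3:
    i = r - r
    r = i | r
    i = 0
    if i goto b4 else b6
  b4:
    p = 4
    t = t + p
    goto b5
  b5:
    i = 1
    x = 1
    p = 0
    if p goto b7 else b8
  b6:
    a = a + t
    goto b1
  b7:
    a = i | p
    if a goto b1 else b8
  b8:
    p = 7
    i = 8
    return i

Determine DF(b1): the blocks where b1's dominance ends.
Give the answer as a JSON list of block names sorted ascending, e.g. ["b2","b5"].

Answer: ["b1", "b8"]

Analysis:
idom tree: b1←b0 b2←b1 b3←b2 b4←b1 b5←b1 b6←b3 b7←b5 b8←b0
Dom at joins:
  b1: preds {b0,b6,b7}: {b0} ∩ {b0,b1,b2,b3,b6} ∩ {b0,b1,b5,b7} = {b0}; idom=b0
  b4: preds {b1,b3}: {b0,b1} ∩ {b0,b1,b2,b3} = {b0,b1}; idom=b1
  b5: preds {b2,b4}: {b0,b1,b2} ∩ {b0,b1,b4} = {b0,b1}; idom=b1
  b8: preds {b0,b2,b5,b7}: {b0} ∩ {b0,b1,b2} ∩ {b0,b1,b5} ∩ {b0,b1,b5,b7} = {b0}; idom=b0

Frontier:
  join b1 pred b0: · stop@b0
  join b1 pred b6: b6→b3→b2→b1 stop@b0
  join b1 pred b7: b7→b5→b1 stop@b0
  join b4 pred b1: · stop@b1
  join b4 pred b3: b3→b2 stop@b1
  join b5 pred b2: b2 stop@b1
  join b5 pred b4: b4 stop@b1
  join b8 pred b0: · stop@b0
  join b8 pred b2: b2→b1 stop@b0
  join b8 pred b5: b5→b1 stop@b0
  join b8 pred b7: b7→b5→b1 stop@b0
  b0: DF=∅
  b1: DF={b1,b8}
  b2: DF={b1,b4,b5,b8}
  b3: DF={b1,b4}
  b4: DF={b5}
  b5: DF={b1,b8}
  b6: DF={b1}
  b7: DF={b1,b8}
  b8: DF=∅

DF(b1) = ["b1", "b8"]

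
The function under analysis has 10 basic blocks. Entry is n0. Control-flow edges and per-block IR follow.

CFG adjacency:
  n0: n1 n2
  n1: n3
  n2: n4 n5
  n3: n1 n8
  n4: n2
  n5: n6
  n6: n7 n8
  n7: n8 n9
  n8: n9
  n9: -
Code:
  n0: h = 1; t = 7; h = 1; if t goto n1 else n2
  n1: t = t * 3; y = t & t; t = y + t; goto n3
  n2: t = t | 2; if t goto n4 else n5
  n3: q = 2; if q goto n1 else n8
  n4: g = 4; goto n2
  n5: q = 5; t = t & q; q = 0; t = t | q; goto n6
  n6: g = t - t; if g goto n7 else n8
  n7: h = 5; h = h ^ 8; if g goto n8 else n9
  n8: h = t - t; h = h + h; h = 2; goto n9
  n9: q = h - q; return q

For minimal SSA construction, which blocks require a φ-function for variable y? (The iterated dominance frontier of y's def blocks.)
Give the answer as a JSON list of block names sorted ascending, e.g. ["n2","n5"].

idom tree: n1←n0 n2←n0 n3←n1 n4←n2 n5←n2 n6←n5 n7←n6 n8←n0 n9←n0
Dom at joins:
  n1: preds {n0,n3}: {n0} ∩ {n0,n1,n3} = {n0}; idom=n0
  n2: preds {n0,n4}: {n0} ∩ {n0,n2,n4} = {n0}; idom=n0
  n8: preds {n3,n6,n7}: {n0,n1,n3} ∩ {n0,n2,n5,n6} ∩ {n0,n2,n5,n6,n7} = {n0}; idom=n0
  n9: preds {n7,n8}: {n0,n2,n5,n6,n7} ∩ {n0,n8} = {n0}; idom=n0

DF derivation:
  n1←n0: walk · to n0
  n1←n3: walk n3→n1 to n0
  n2←n0: walk · to n0
  n2←n4: walk n4→n2 to n0
  n8←n3: walk n3→n1 to n0
  n8←n6: walk n6→n5→n2 to n0
  n8←n7: walk n7→n6→n5→n2 to n0
  n9←n7: walk n7→n6→n5→n2 to n0
  n9←n8: walk n8 to n0
  DF(n0)=∅
  DF(n1)={n1,n8}
  DF(n2)={n2,n8,n9}
  DF(n3)={n1,n8}
  DF(n4)={n2}
  DF(n5)={n8,n9}
  DF(n6)={n8,n9}
  DF(n7)={n8,n9}
  DF(n8)={n9}
  DF(n9)=∅

φ for y: defs {n1}
  DF⁺ = {n1,n8,n9}

Answer: ["n1", "n8", "n9"]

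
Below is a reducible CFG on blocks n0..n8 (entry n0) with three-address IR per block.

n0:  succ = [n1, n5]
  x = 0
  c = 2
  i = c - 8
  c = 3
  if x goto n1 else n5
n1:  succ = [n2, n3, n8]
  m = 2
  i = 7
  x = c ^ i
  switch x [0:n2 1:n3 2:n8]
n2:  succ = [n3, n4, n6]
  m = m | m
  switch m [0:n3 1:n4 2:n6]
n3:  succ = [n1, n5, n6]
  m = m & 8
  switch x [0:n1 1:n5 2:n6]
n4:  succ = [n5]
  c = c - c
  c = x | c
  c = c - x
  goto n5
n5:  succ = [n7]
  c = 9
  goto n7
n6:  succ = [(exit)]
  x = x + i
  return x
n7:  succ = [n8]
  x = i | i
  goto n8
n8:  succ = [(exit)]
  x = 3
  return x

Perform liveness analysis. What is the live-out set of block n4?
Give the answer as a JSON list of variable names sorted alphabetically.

Per-block:
  n0: {c,i,x} / ∅
  n1: {i,m,x} / {c}
  n2: {m} / {m}
  n3: {m} / {m,x}
  n4: {c} / {c,x}
  n5: {c} / ∅
  n6: {x} / {i,x}
  n7: {x} / {i}
  n8: {x} / ∅

Live sets:
  live n0: ∅→{c,i}
  live n1: {c}→{c,i,m,x}
  live n2: {c,i,m,x}→{c,i,m,x}
  live n3: {c,i,m,x}→{c,i,x}
  live n4: {c,i,x}→{i}
  live n5: {i}→{i}
  live n6: {i,x}→∅
  live n7: {i}→∅
  live n8: ∅→∅

live-out(n4) = ["i"]

Answer: ["i"]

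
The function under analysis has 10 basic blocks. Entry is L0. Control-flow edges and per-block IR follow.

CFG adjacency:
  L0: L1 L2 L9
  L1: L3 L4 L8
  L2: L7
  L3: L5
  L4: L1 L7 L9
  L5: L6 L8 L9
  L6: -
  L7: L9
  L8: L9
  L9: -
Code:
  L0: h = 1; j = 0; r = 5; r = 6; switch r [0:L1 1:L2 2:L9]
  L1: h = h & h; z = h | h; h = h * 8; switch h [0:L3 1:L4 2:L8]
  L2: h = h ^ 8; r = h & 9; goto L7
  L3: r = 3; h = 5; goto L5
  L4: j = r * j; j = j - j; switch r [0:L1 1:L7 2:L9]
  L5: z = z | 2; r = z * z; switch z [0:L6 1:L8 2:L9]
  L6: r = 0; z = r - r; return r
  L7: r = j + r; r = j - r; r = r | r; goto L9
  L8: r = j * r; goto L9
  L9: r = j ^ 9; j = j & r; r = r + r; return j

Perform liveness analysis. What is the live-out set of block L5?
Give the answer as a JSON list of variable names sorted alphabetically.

Answer: ["j", "r"]

Working:
def/use:
  L0: def={h,j,r} ue=∅
  L1: def={h,z} ue={h}
  L2: def={h,r} ue={h}
  L3: def={h,r} ue=∅
  L4: def={j} ue={j,r}
  L5: def={r,z} ue={z}
  L6: def={r,z} ue=∅
  L7: def={r} ue={j,r}
  L8: def={r} ue={j,r}
  L9: def={j,r} ue={j}

Live sets:
  L0: in=∅ out={h,j,r}
  L1: in={h,j,r} out={h,j,r,z}
  L2: in={h,j} out={j,r}
  L3: in={j,z} out={j,z}
  L4: in={h,j,r} out={h,j,r}
  L5: in={j,z} out={j,r}
  L6: in=∅ out=∅
  L7: in={j,r} out={j}
  L8: in={j,r} out={j}
  L9: in={j} out=∅

live-out(L5) = ["j", "r"]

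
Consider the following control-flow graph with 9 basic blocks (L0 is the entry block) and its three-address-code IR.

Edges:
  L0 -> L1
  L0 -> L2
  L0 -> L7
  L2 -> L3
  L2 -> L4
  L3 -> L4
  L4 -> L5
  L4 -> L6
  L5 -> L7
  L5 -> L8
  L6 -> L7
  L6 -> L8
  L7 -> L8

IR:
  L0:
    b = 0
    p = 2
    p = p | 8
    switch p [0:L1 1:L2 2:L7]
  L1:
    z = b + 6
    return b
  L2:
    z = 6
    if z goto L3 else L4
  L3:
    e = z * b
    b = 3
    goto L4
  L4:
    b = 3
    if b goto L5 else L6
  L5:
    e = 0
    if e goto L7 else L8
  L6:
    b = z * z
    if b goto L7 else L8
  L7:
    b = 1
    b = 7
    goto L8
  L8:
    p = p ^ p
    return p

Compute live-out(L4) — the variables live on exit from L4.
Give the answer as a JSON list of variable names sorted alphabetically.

Per-block:
  L0 def {b,p} use ∅
  L1 def {z} use {b}
  L2 def {z} use ∅
  L3 def {b,e} use {b,z}
  L4 def {b} use ∅
  L5 def {e} use ∅
  L6 def {b} use {z}
  L7 def {b} use ∅
  L8 def {p} use {p}

Backward fixpoint:
  L0: in=∅ out={b,p}
  L1: in={b} out=∅
  L2: in={b,p} out={b,p,z}
  L3: in={b,p,z} out={p,z}
  L4: in={p,z} out={p,z}
  L5: in={p} out={p}
  L6: in={p,z} out={p}
  L7: in={p} out={p}
  L8: in={p} out=∅

live-out(L4) = ["p", "z"]

Answer: ["p", "z"]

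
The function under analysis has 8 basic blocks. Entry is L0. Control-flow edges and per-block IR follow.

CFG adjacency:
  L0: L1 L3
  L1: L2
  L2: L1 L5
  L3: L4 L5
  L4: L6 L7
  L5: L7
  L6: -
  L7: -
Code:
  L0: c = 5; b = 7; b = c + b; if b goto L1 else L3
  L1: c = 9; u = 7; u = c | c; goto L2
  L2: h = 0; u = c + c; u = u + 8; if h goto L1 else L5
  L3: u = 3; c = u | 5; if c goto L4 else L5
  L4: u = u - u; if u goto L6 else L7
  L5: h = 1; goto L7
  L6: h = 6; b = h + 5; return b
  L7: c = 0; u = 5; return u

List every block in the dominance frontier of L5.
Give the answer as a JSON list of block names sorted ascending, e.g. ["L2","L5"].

idom tree: L1←L0 L2←L1 L3←L0 L4←L3 L5←L0 L6←L4 L7←L0
Join-block Dom:
  L1: preds {L0,L2}: {L0} ∩ {L0,L1,L2} = {L0}; idom=L0
  L5: preds {L2,L3}: {L0,L1,L2} ∩ {L0,L3} = {L0}; idom=L0
  L7: preds {L4,L5}: {L0,L3,L4} ∩ {L0,L5} = {L0}; idom=L0

DF derivation:
  join L1 pred L0: · stop@L0
  join L1 pred L2: L2→L1 stop@L0
  join L5 pred L2: L2→L1 stop@L0
  join L5 pred L3: L3 stop@L0
  join L7 pred L4: L4→L3 stop@L0
  join L7 pred L5: L5 stop@L0
  DF(L0)=∅
  DF(L1)={L1,L5}
  DF(L2)={L1,L5}
  DF(L3)={L5,L7}
  DF(L4)={L7}
  DF(L5)={L7}
  DF(L6)=∅
  DF(L7)=∅

DF(L5) = ["L7"]

Answer: ["L7"]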